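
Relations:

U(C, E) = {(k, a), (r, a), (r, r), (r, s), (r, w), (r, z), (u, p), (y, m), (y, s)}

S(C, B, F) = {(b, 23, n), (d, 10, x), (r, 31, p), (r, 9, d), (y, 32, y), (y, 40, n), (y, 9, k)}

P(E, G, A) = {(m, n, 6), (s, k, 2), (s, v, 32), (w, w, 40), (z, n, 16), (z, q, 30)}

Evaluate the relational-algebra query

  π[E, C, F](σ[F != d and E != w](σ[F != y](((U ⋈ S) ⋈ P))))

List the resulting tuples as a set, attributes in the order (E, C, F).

Natural join on C: {(r, a, 31, p), (r, a, 9, d), (r, r, 31, p), (r, r, 9, d), (r, s, 31, p), (r, s, 9, d), (r, w, 31, p), (r, w, 9, d), (r, z, 31, p), (r, z, 9, d), (y, m, 32, y), (y, m, 40, n), (y, m, 9, k), (y, s, 32, y), (y, s, 40, n), (y, s, 9, k)}
Natural join on E: {(r, s, 31, p, k, 2), (r, s, 31, p, v, 32), (r, s, 9, d, k, 2), (r, s, 9, d, v, 32), (r, w, 31, p, w, 40), (r, w, 9, d, w, 40), (r, z, 31, p, n, 16), (r, z, 31, p, q, 30), (r, z, 9, d, n, 16), (r, z, 9, d, q, 30), (y, m, 32, y, n, 6), (y, m, 40, n, n, 6), (y, m, 9, k, n, 6), (y, s, 32, y, k, 2), (y, s, 32, y, v, 32), (y, s, 40, n, k, 2), (y, s, 40, n, v, 32), (y, s, 9, k, k, 2), (y, s, 9, k, v, 32)}
σ[F != y]: keep tuples satisfying F != y → {(r, s, 31, p, k, 2), (r, s, 31, p, v, 32), (r, s, 9, d, k, 2), (r, s, 9, d, v, 32), (r, w, 31, p, w, 40), (r, w, 9, d, w, 40), (r, z, 31, p, n, 16), (r, z, 31, p, q, 30), (r, z, 9, d, n, 16), (r, z, 9, d, q, 30), (y, m, 40, n, n, 6), (y, m, 9, k, n, 6), (y, s, 40, n, k, 2), (y, s, 40, n, v, 32), (y, s, 9, k, k, 2), (y, s, 9, k, v, 32)}
σ[F != d and E != w]: keep tuples satisfying F != d and E != w → {(r, s, 31, p, k, 2), (r, s, 31, p, v, 32), (r, z, 31, p, n, 16), (r, z, 31, p, q, 30), (y, m, 40, n, n, 6), (y, m, 9, k, n, 6), (y, s, 40, n, k, 2), (y, s, 40, n, v, 32), (y, s, 9, k, k, 2), (y, s, 9, k, v, 32)}
Projecting to E, C, F (4 duplicate(s) eliminated): {(m, y, k), (m, y, n), (s, r, p), (s, y, k), (s, y, n), (z, r, p)}

{(m, y, k), (m, y, n), (s, r, p), (s, y, k), (s, y, n), (z, r, p)}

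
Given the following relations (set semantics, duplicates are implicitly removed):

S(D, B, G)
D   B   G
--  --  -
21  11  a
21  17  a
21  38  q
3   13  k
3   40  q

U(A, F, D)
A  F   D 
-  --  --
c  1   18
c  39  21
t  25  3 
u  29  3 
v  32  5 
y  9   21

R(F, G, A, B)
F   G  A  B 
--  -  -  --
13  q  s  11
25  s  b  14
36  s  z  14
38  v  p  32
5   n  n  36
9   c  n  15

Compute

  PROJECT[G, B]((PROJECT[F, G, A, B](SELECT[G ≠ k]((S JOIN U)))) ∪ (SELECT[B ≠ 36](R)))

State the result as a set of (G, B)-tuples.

S ⋈ U (natural join on D): {(21, 11, a, c, 39), (21, 11, a, y, 9), (21, 17, a, c, 39), (21, 17, a, y, 9), (21, 38, q, c, 39), (21, 38, q, y, 9), (3, 13, k, t, 25), (3, 13, k, u, 29), (3, 40, q, t, 25), (3, 40, q, u, 29)}
Apply σ_{G ≠ k}; surviving tuples: {(21, 11, a, c, 39), (21, 11, a, y, 9), (21, 17, a, c, 39), (21, 17, a, y, 9), (21, 38, q, c, 39), (21, 38, q, y, 9), (3, 40, q, t, 25), (3, 40, q, u, 29)}
π_{F, G, A, B} gives {(25, q, t, 40), (29, q, u, 40), (39, a, c, 11), (39, a, c, 17), (39, q, c, 38), (9, a, y, 11), (9, a, y, 17), (9, q, y, 38)}.
Apply σ_{B ≠ 36}; surviving tuples: {(13, q, s, 11), (25, s, b, 14), (36, s, z, 14), (38, v, p, 32), (9, c, n, 15)}
Set union of the two operands is {(13, q, s, 11), (25, q, t, 40), (25, s, b, 14), (29, q, u, 40), (36, s, z, 14), (38, v, p, 32), (39, a, c, 11), (39, a, c, 17), (39, q, c, 38), (9, a, y, 11), (9, a, y, 17), (9, c, n, 15), (9, q, y, 38)}.
π_{G, B} gives {(a, 11), (a, 17), (c, 15), (q, 11), (q, 38), (q, 40), (s, 14), (v, 32)} (5 duplicate(s) eliminated).

{(a, 11), (a, 17), (c, 15), (q, 11), (q, 38), (q, 40), (s, 14), (v, 32)}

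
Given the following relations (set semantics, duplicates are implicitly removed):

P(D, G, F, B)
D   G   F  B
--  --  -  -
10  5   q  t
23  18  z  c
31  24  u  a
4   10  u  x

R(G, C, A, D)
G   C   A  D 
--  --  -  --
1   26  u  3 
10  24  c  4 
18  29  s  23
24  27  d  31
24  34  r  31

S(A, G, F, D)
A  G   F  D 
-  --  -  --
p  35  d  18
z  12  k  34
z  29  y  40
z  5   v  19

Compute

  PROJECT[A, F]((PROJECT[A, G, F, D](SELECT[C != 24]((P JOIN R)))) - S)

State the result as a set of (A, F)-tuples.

{(d, u), (r, u), (s, z)}

Joining P and R on D, G yields {(23, 18, z, c, 29, s), (31, 24, u, a, 27, d), (31, 24, u, a, 34, r), (4, 10, u, x, 24, c)}.
Filtering on C != 24 leaves {(23, 18, z, c, 29, s), (31, 24, u, a, 27, d), (31, 24, u, a, 34, r)}.
π[A, G, F, D]: project onto (A, G, F, D) → {(d, 24, u, 31), (r, 24, u, 31), (s, 18, z, 23)}
Set difference of the two operands is {(d, 24, u, 31), (r, 24, u, 31), (s, 18, z, 23)}.
π[A, F]: project onto (A, F) → {(d, u), (r, u), (s, z)}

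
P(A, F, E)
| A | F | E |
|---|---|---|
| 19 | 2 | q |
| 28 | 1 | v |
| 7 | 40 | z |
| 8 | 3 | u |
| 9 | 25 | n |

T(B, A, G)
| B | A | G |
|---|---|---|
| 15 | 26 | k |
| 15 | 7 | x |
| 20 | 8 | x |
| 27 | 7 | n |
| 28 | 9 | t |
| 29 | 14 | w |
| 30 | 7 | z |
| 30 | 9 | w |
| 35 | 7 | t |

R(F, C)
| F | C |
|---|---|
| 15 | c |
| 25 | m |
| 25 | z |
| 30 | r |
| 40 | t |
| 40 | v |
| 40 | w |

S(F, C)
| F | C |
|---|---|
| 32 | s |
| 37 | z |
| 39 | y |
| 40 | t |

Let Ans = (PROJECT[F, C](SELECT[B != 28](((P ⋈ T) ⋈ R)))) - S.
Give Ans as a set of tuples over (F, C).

{(25, m), (25, z), (40, v), (40, w)}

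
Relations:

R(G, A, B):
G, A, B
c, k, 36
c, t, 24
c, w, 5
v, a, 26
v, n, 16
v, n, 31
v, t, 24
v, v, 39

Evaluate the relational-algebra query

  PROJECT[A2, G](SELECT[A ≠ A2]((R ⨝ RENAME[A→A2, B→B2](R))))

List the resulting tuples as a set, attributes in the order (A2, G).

{(a, v), (k, c), (n, v), (t, c), (t, v), (v, v), (w, c)}

ρ[A→A2, B→B2]: schema becomes (G, A2, B2); tuples unchanged.
Natural join on G: {(c, k, 36, k, 36), (c, k, 36, t, 24), (c, k, 36, w, 5), (c, t, 24, k, 36), (c, t, 24, t, 24), (c, t, 24, w, 5), (c, w, 5, k, 36), (c, w, 5, t, 24), (c, w, 5, w, 5), (v, a, 26, a, 26), (v, a, 26, n, 16), (v, a, 26, n, 31), (v, a, 26, t, 24), (v, a, 26, v, 39), (v, n, 16, a, 26), (v, n, 16, n, 16), (v, n, 16, n, 31), (v, n, 16, t, 24), (v, n, 16, v, 39), (v, n, 31, a, 26), (v, n, 31, n, 16), (v, n, 31, n, 31), (v, n, 31, t, 24), (v, n, 31, v, 39), (v, t, 24, a, 26), (v, t, 24, n, 16), (v, t, 24, n, 31), (v, t, 24, t, 24), (v, t, 24, v, 39), (v, v, 39, a, 26), (v, v, 39, n, 16), (v, v, 39, n, 31), (v, v, 39, t, 24), (v, v, 39, v, 39)}
Apply σ_{A ≠ A2}; surviving tuples: {(c, k, 36, t, 24), (c, k, 36, w, 5), (c, t, 24, k, 36), (c, t, 24, w, 5), (c, w, 5, k, 36), (c, w, 5, t, 24), (v, a, 26, n, 16), (v, a, 26, n, 31), (v, a, 26, t, 24), (v, a, 26, v, 39), (v, n, 16, a, 26), (v, n, 16, t, 24), (v, n, 16, v, 39), (v, n, 31, a, 26), (v, n, 31, t, 24), (v, n, 31, v, 39), (v, t, 24, a, 26), (v, t, 24, n, 16), (v, t, 24, n, 31), (v, t, 24, v, 39), (v, v, 39, a, 26), (v, v, 39, n, 16), (v, v, 39, n, 31), (v, v, 39, t, 24)}
π_{A2, G} gives {(a, v), (k, c), (n, v), (t, c), (t, v), (v, v), (w, c)} (17 duplicate(s) eliminated).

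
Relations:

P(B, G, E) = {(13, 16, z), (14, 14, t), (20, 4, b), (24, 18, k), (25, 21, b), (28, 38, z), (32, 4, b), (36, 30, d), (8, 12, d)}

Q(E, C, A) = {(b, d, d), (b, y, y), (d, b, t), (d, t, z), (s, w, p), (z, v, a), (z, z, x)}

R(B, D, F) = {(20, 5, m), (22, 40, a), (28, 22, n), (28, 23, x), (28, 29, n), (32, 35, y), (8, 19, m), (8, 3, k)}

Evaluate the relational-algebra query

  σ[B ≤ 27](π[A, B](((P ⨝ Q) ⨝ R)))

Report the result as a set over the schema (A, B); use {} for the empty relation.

P ⋈ Q (natural join on E): {(13, 16, z, v, a), (13, 16, z, z, x), (20, 4, b, d, d), (20, 4, b, y, y), (25, 21, b, d, d), (25, 21, b, y, y), (28, 38, z, v, a), (28, 38, z, z, x), (32, 4, b, d, d), (32, 4, b, y, y), (36, 30, d, b, t), (36, 30, d, t, z), (8, 12, d, b, t), (8, 12, d, t, z)}
(P ⨝ Q) ⋈ R (natural join on B): {(20, 4, b, d, d, 5, m), (20, 4, b, y, y, 5, m), (28, 38, z, v, a, 22, n), (28, 38, z, v, a, 23, x), (28, 38, z, v, a, 29, n), (28, 38, z, z, x, 22, n), (28, 38, z, z, x, 23, x), (28, 38, z, z, x, 29, n), (32, 4, b, d, d, 35, y), (32, 4, b, y, y, 35, y), (8, 12, d, b, t, 19, m), (8, 12, d, b, t, 3, k), (8, 12, d, t, z, 19, m), (8, 12, d, t, z, 3, k)}
Projecting to A, B (6 duplicate(s) eliminated): {(a, 28), (d, 20), (d, 32), (t, 8), (x, 28), (y, 20), (y, 32), (z, 8)}
Apply σ_{B ≤ 27}; surviving tuples: {(d, 20), (t, 8), (y, 20), (z, 8)}

{(d, 20), (t, 8), (y, 20), (z, 8)}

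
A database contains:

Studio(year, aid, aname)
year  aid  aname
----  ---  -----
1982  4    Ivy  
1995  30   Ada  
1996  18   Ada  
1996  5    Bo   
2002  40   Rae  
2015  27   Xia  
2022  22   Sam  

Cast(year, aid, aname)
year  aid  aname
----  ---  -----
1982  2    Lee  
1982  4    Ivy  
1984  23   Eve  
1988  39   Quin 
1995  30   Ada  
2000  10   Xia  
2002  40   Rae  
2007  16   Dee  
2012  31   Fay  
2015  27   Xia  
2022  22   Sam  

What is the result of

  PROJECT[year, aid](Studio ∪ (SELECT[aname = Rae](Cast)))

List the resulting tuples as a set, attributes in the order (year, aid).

{(1982, 4), (1995, 30), (1996, 18), (1996, 5), (2002, 40), (2015, 27), (2022, 22)}

σ[aname = Rae]: keep tuples satisfying aname = Rae → {(2002, 40, Rae)}
Set union of the two operands is {(1982, 4, Ivy), (1995, 30, Ada), (1996, 18, Ada), (1996, 5, Bo), (2002, 40, Rae), (2015, 27, Xia), (2022, 22, Sam)}.
Projecting to year, aid: {(1982, 4), (1995, 30), (1996, 18), (1996, 5), (2002, 40), (2015, 27), (2022, 22)}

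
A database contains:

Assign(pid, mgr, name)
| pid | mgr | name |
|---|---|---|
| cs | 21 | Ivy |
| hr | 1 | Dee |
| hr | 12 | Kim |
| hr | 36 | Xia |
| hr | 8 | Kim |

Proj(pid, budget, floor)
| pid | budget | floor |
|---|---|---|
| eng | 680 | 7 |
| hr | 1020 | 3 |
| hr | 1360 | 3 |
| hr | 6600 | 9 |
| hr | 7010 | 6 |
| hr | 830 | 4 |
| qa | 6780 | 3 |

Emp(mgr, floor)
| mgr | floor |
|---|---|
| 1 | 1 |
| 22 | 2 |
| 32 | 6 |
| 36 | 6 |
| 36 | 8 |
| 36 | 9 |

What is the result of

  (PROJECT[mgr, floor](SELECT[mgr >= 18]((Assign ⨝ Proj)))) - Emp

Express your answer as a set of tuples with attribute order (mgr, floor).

{(36, 3), (36, 4)}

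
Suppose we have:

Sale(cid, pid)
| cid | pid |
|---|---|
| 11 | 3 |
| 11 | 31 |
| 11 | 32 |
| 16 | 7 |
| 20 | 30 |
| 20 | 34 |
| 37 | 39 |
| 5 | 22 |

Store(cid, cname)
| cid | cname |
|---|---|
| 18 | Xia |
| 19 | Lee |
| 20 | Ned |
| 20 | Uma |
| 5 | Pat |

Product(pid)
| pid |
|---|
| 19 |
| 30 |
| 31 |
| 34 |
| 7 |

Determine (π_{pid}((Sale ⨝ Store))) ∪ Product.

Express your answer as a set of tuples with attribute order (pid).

Natural join on cid: {(20, 30, Ned), (20, 30, Uma), (20, 34, Ned), (20, 34, Uma), (5, 22, Pat)}
Keep only column(s) pid (2 duplicate(s) eliminated): {22, 30, 34}
Union: {22, 30, 34} with {19, 30, 31, 34, 7} → {19, 22, 30, 31, 34, 7}

{19, 22, 30, 31, 34, 7}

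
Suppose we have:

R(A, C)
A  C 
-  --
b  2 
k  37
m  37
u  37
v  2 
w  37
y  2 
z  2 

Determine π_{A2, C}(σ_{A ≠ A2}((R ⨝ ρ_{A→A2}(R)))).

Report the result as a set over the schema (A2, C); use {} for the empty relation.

ρ[A→A2]: schema becomes (A2, C); tuples unchanged.
Natural join on C: {(b, 2, b), (b, 2, v), (b, 2, y), (b, 2, z), (k, 37, k), (k, 37, m), (k, 37, u), (k, 37, w), (m, 37, k), (m, 37, m), (m, 37, u), (m, 37, w), (u, 37, k), (u, 37, m), (u, 37, u), (u, 37, w), (v, 2, b), (v, 2, v), (v, 2, y), (v, 2, z), (w, 37, k), (w, 37, m), (w, 37, u), (w, 37, w), (y, 2, b), (y, 2, v), (y, 2, y), (y, 2, z), (z, 2, b), (z, 2, v), (z, 2, y), (z, 2, z)}
Apply σ_{A ≠ A2}; surviving tuples: {(b, 2, v), (b, 2, y), (b, 2, z), (k, 37, m), (k, 37, u), (k, 37, w), (m, 37, k), (m, 37, u), (m, 37, w), (u, 37, k), (u, 37, m), (u, 37, w), (v, 2, b), (v, 2, y), (v, 2, z), (w, 37, k), (w, 37, m), (w, 37, u), (y, 2, b), (y, 2, v), (y, 2, z), (z, 2, b), (z, 2, v), (z, 2, y)}
Projecting to A2, C (16 duplicate(s) eliminated): {(b, 2), (k, 37), (m, 37), (u, 37), (v, 2), (w, 37), (y, 2), (z, 2)}

{(b, 2), (k, 37), (m, 37), (u, 37), (v, 2), (w, 37), (y, 2), (z, 2)}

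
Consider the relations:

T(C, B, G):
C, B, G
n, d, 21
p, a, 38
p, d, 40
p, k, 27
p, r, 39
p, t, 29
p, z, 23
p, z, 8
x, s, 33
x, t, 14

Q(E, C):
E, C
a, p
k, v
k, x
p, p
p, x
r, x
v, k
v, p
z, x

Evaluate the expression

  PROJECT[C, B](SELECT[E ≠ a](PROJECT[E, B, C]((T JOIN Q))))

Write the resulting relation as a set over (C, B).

{(p, a), (p, d), (p, k), (p, r), (p, t), (p, z), (x, s), (x, t)}

Natural join on C: {(p, a, 38, a), (p, a, 38, p), (p, a, 38, v), (p, d, 40, a), (p, d, 40, p), (p, d, 40, v), (p, k, 27, a), (p, k, 27, p), (p, k, 27, v), (p, r, 39, a), (p, r, 39, p), (p, r, 39, v), (p, t, 29, a), (p, t, 29, p), (p, t, 29, v), (p, z, 23, a), (p, z, 23, p), (p, z, 23, v), (p, z, 8, a), (p, z, 8, p), (p, z, 8, v), (x, s, 33, k), (x, s, 33, p), (x, s, 33, r), (x, s, 33, z), (x, t, 14, k), (x, t, 14, p), (x, t, 14, r), (x, t, 14, z)}
π[E, B, C]: project onto (E, B, C) (3 duplicate(s) eliminated) → {(a, a, p), (a, d, p), (a, k, p), (a, r, p), (a, t, p), (a, z, p), (k, s, x), (k, t, x), (p, a, p), (p, d, p), (p, k, p), (p, r, p), (p, s, x), (p, t, p), (p, t, x), (p, z, p), (r, s, x), (r, t, x), (v, a, p), (v, d, p), (v, k, p), (v, r, p), (v, t, p), (v, z, p), (z, s, x), (z, t, x)}
Apply σ_{E ≠ a}; surviving tuples: {(k, s, x), (k, t, x), (p, a, p), (p, d, p), (p, k, p), (p, r, p), (p, s, x), (p, t, p), (p, t, x), (p, z, p), (r, s, x), (r, t, x), (v, a, p), (v, d, p), (v, k, p), (v, r, p), (v, t, p), (v, z, p), (z, s, x), (z, t, x)}
π[C, B]: project onto (C, B) (12 duplicate(s) eliminated) → {(p, a), (p, d), (p, k), (p, r), (p, t), (p, z), (x, s), (x, t)}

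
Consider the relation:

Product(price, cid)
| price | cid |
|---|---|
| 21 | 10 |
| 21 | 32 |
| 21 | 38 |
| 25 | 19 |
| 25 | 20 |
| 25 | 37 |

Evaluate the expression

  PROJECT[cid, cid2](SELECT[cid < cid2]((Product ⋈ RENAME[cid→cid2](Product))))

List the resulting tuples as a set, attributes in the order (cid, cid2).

ρ[cid→cid2]: schema becomes (price, cid2); tuples unchanged.
Natural join on price: {(21, 10, 10), (21, 10, 32), (21, 10, 38), (21, 32, 10), (21, 32, 32), (21, 32, 38), (21, 38, 10), (21, 38, 32), (21, 38, 38), (25, 19, 19), (25, 19, 20), (25, 19, 37), (25, 20, 19), (25, 20, 20), (25, 20, 37), (25, 37, 19), (25, 37, 20), (25, 37, 37)}
σ[cid < cid2]: keep tuples satisfying cid < cid2 → {(21, 10, 32), (21, 10, 38), (21, 32, 38), (25, 19, 20), (25, 19, 37), (25, 20, 37)}
Projecting to cid, cid2: {(10, 32), (10, 38), (19, 20), (19, 37), (20, 37), (32, 38)}

{(10, 32), (10, 38), (19, 20), (19, 37), (20, 37), (32, 38)}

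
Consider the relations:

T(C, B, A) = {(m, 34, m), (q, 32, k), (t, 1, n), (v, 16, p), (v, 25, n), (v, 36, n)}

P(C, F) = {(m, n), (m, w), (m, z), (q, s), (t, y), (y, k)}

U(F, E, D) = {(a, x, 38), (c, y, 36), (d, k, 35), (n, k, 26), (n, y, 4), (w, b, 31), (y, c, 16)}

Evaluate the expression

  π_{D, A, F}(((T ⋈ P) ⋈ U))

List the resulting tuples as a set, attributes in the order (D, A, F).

Joining T and P on C yields {(m, 34, m, n), (m, 34, m, w), (m, 34, m, z), (q, 32, k, s), (t, 1, n, y)}.
Joining (T ⋈ P) and U on F yields {(m, 34, m, n, k, 26), (m, 34, m, n, y, 4), (m, 34, m, w, b, 31), (t, 1, n, y, c, 16)}.
π[D, A, F]: project onto (D, A, F) → {(16, n, y), (26, m, n), (31, m, w), (4, m, n)}

{(16, n, y), (26, m, n), (31, m, w), (4, m, n)}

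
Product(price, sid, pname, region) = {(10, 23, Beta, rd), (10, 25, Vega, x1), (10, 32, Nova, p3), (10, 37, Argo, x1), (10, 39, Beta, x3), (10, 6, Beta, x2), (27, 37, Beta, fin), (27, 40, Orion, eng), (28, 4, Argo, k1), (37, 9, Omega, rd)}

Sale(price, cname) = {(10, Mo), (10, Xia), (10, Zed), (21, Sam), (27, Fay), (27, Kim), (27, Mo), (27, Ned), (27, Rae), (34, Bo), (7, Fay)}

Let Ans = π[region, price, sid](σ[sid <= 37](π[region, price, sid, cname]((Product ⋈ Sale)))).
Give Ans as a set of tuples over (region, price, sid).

{(fin, 27, 37), (p3, 10, 32), (rd, 10, 23), (x1, 10, 25), (x1, 10, 37), (x2, 10, 6)}

Product ⋈ Sale (natural join on price): {(10, 23, Beta, rd, Mo), (10, 23, Beta, rd, Xia), (10, 23, Beta, rd, Zed), (10, 25, Vega, x1, Mo), (10, 25, Vega, x1, Xia), (10, 25, Vega, x1, Zed), (10, 32, Nova, p3, Mo), (10, 32, Nova, p3, Xia), (10, 32, Nova, p3, Zed), (10, 37, Argo, x1, Mo), (10, 37, Argo, x1, Xia), (10, 37, Argo, x1, Zed), (10, 39, Beta, x3, Mo), (10, 39, Beta, x3, Xia), (10, 39, Beta, x3, Zed), (10, 6, Beta, x2, Mo), (10, 6, Beta, x2, Xia), (10, 6, Beta, x2, Zed), (27, 37, Beta, fin, Fay), (27, 37, Beta, fin, Kim), (27, 37, Beta, fin, Mo), (27, 37, Beta, fin, Ned), (27, 37, Beta, fin, Rae), (27, 40, Orion, eng, Fay), (27, 40, Orion, eng, Kim), (27, 40, Orion, eng, Mo), (27, 40, Orion, eng, Ned), (27, 40, Orion, eng, Rae)}
Keep only column(s) region, price, sid, cname: {(eng, 27, 40, Fay), (eng, 27, 40, Kim), (eng, 27, 40, Mo), (eng, 27, 40, Ned), (eng, 27, 40, Rae), (fin, 27, 37, Fay), (fin, 27, 37, Kim), (fin, 27, 37, Mo), (fin, 27, 37, Ned), (fin, 27, 37, Rae), (p3, 10, 32, Mo), (p3, 10, 32, Xia), (p3, 10, 32, Zed), (rd, 10, 23, Mo), (rd, 10, 23, Xia), (rd, 10, 23, Zed), (x1, 10, 25, Mo), (x1, 10, 25, Xia), (x1, 10, 25, Zed), (x1, 10, 37, Mo), (x1, 10, 37, Xia), (x1, 10, 37, Zed), (x2, 10, 6, Mo), (x2, 10, 6, Xia), (x2, 10, 6, Zed), (x3, 10, 39, Mo), (x3, 10, 39, Xia), (x3, 10, 39, Zed)}
Filtering on sid <= 37 leaves {(fin, 27, 37, Fay), (fin, 27, 37, Kim), (fin, 27, 37, Mo), (fin, 27, 37, Ned), (fin, 27, 37, Rae), (p3, 10, 32, Mo), (p3, 10, 32, Xia), (p3, 10, 32, Zed), (rd, 10, 23, Mo), (rd, 10, 23, Xia), (rd, 10, 23, Zed), (x1, 10, 25, Mo), (x1, 10, 25, Xia), (x1, 10, 25, Zed), (x1, 10, 37, Mo), (x1, 10, 37, Xia), (x1, 10, 37, Zed), (x2, 10, 6, Mo), (x2, 10, 6, Xia), (x2, 10, 6, Zed)}.
Keep only column(s) region, price, sid (14 duplicate(s) eliminated): {(fin, 27, 37), (p3, 10, 32), (rd, 10, 23), (x1, 10, 25), (x1, 10, 37), (x2, 10, 6)}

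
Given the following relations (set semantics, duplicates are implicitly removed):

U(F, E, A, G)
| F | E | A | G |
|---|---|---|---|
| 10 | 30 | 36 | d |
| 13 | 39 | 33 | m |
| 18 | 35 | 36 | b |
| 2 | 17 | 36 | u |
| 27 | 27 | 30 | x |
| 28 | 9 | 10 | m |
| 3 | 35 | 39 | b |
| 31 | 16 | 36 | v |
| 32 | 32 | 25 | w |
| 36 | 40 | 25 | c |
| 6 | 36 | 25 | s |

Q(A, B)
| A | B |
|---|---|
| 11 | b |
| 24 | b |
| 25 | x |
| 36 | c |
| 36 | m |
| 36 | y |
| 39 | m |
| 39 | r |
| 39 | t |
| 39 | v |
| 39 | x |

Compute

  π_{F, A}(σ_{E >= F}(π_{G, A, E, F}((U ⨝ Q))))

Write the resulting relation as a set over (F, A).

U ⋈ Q (natural join on A): {(10, 30, 36, d, c), (10, 30, 36, d, m), (10, 30, 36, d, y), (18, 35, 36, b, c), (18, 35, 36, b, m), (18, 35, 36, b, y), (2, 17, 36, u, c), (2, 17, 36, u, m), (2, 17, 36, u, y), (3, 35, 39, b, m), (3, 35, 39, b, r), (3, 35, 39, b, t), (3, 35, 39, b, v), (3, 35, 39, b, x), (31, 16, 36, v, c), (31, 16, 36, v, m), (31, 16, 36, v, y), (32, 32, 25, w, x), (36, 40, 25, c, x), (6, 36, 25, s, x)}
π[G, A, E, F]: project onto (G, A, E, F) (12 duplicate(s) eliminated) → {(b, 36, 35, 18), (b, 39, 35, 3), (c, 25, 40, 36), (d, 36, 30, 10), (s, 25, 36, 6), (u, 36, 17, 2), (v, 36, 16, 31), (w, 25, 32, 32)}
Filtering on E >= F leaves {(b, 36, 35, 18), (b, 39, 35, 3), (c, 25, 40, 36), (d, 36, 30, 10), (s, 25, 36, 6), (u, 36, 17, 2), (w, 25, 32, 32)}.
π[F, A]: project onto (F, A) → {(10, 36), (18, 36), (2, 36), (3, 39), (32, 25), (36, 25), (6, 25)}

{(10, 36), (18, 36), (2, 36), (3, 39), (32, 25), (36, 25), (6, 25)}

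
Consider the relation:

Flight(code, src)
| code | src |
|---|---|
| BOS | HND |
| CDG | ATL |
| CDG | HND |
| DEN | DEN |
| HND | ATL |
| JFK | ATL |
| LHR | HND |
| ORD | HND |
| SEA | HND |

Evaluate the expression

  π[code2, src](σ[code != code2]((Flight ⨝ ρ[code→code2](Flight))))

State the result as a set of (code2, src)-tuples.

ρ[code→code2]: schema becomes (code2, src); tuples unchanged.
Natural join on src: {(BOS, HND, BOS), (BOS, HND, CDG), (BOS, HND, LHR), (BOS, HND, ORD), (BOS, HND, SEA), (CDG, ATL, CDG), (CDG, ATL, HND), (CDG, ATL, JFK), (CDG, HND, BOS), (CDG, HND, CDG), (CDG, HND, LHR), (CDG, HND, ORD), (CDG, HND, SEA), (DEN, DEN, DEN), (HND, ATL, CDG), (HND, ATL, HND), (HND, ATL, JFK), (JFK, ATL, CDG), (JFK, ATL, HND), (JFK, ATL, JFK), (LHR, HND, BOS), (LHR, HND, CDG), (LHR, HND, LHR), (LHR, HND, ORD), (LHR, HND, SEA), (ORD, HND, BOS), (ORD, HND, CDG), (ORD, HND, LHR), (ORD, HND, ORD), (ORD, HND, SEA), (SEA, HND, BOS), (SEA, HND, CDG), (SEA, HND, LHR), (SEA, HND, ORD), (SEA, HND, SEA)}
Selection code != code2: {(BOS, HND, CDG), (BOS, HND, LHR), (BOS, HND, ORD), (BOS, HND, SEA), (CDG, ATL, HND), (CDG, ATL, JFK), (CDG, HND, BOS), (CDG, HND, LHR), (CDG, HND, ORD), (CDG, HND, SEA), (HND, ATL, CDG), (HND, ATL, JFK), (JFK, ATL, CDG), (JFK, ATL, HND), (LHR, HND, BOS), (LHR, HND, CDG), (LHR, HND, ORD), (LHR, HND, SEA), (ORD, HND, BOS), (ORD, HND, CDG), (ORD, HND, LHR), (ORD, HND, SEA), (SEA, HND, BOS), (SEA, HND, CDG), (SEA, HND, LHR), (SEA, HND, ORD)}
π[code2, src]: project onto (code2, src) (18 duplicate(s) eliminated) → {(BOS, HND), (CDG, ATL), (CDG, HND), (HND, ATL), (JFK, ATL), (LHR, HND), (ORD, HND), (SEA, HND)}

{(BOS, HND), (CDG, ATL), (CDG, HND), (HND, ATL), (JFK, ATL), (LHR, HND), (ORD, HND), (SEA, HND)}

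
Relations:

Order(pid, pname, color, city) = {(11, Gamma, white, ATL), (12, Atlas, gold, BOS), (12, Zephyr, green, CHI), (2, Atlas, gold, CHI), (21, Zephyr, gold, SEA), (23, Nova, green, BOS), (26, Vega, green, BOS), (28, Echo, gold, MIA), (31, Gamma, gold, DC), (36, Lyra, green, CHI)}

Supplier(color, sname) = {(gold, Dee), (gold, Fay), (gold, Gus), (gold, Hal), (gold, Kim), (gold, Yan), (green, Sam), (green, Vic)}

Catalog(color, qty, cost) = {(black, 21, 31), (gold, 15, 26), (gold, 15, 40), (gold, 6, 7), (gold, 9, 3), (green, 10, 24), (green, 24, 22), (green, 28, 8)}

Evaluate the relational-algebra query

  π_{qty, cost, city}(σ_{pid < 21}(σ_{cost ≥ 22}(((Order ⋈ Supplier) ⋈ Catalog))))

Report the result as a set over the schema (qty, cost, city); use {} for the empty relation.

{(10, 24, CHI), (15, 26, BOS), (15, 26, CHI), (15, 40, BOS), (15, 40, CHI), (24, 22, CHI)}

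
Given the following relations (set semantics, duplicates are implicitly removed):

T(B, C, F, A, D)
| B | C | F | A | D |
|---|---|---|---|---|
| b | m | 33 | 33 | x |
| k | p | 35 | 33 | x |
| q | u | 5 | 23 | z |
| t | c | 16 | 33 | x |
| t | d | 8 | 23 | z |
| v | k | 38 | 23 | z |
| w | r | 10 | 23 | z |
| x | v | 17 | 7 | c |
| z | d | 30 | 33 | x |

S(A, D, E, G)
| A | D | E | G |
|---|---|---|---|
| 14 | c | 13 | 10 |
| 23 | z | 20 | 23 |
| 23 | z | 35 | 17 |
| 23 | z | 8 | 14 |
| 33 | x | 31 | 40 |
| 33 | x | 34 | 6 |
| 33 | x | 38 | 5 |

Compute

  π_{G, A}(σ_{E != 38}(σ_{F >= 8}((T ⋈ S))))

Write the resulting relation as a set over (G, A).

{(14, 23), (17, 23), (23, 23), (40, 33), (6, 33)}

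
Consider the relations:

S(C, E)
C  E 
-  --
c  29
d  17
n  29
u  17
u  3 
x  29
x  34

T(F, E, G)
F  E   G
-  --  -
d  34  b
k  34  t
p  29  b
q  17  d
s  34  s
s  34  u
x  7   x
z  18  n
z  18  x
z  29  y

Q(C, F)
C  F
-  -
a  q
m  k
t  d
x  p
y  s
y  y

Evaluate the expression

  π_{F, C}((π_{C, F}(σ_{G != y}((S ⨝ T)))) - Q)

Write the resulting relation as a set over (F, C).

Joining S and T on E yields {(c, 29, p, b), (c, 29, z, y), (d, 17, q, d), (n, 29, p, b), (n, 29, z, y), (u, 17, q, d), (x, 29, p, b), (x, 29, z, y), (x, 34, d, b), (x, 34, k, t), (x, 34, s, s), (x, 34, s, u)}.
σ[G != y]: keep tuples satisfying G != y → {(c, 29, p, b), (d, 17, q, d), (n, 29, p, b), (u, 17, q, d), (x, 29, p, b), (x, 34, d, b), (x, 34, k, t), (x, 34, s, s), (x, 34, s, u)}
Projecting to C, F (1 duplicate(s) eliminated): {(c, p), (d, q), (n, p), (u, q), (x, d), (x, k), (x, p), (x, s)}
Taking the difference: {(c, p), (d, q), (n, p), (u, q), (x, d), (x, k), (x, s)}
Projecting to F, C: {(d, x), (k, x), (p, c), (p, n), (q, d), (q, u), (s, x)}

{(d, x), (k, x), (p, c), (p, n), (q, d), (q, u), (s, x)}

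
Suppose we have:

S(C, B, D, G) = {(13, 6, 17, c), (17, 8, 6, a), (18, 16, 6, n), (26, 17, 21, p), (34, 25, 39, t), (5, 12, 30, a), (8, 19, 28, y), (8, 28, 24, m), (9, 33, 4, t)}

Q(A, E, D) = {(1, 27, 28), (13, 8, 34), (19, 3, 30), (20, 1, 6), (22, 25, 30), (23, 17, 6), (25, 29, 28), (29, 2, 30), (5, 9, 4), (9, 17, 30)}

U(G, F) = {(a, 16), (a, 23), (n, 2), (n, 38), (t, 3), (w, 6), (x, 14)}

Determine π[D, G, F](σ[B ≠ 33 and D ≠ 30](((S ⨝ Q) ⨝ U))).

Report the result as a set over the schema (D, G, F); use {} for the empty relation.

Natural join on D: {(17, 8, 6, a, 20, 1), (17, 8, 6, a, 23, 17), (18, 16, 6, n, 20, 1), (18, 16, 6, n, 23, 17), (5, 12, 30, a, 19, 3), (5, 12, 30, a, 22, 25), (5, 12, 30, a, 29, 2), (5, 12, 30, a, 9, 17), (8, 19, 28, y, 1, 27), (8, 19, 28, y, 25, 29), (9, 33, 4, t, 5, 9)}
Natural join on G: {(17, 8, 6, a, 20, 1, 16), (17, 8, 6, a, 20, 1, 23), (17, 8, 6, a, 23, 17, 16), (17, 8, 6, a, 23, 17, 23), (18, 16, 6, n, 20, 1, 2), (18, 16, 6, n, 20, 1, 38), (18, 16, 6, n, 23, 17, 2), (18, 16, 6, n, 23, 17, 38), (5, 12, 30, a, 19, 3, 16), (5, 12, 30, a, 19, 3, 23), (5, 12, 30, a, 22, 25, 16), (5, 12, 30, a, 22, 25, 23), (5, 12, 30, a, 29, 2, 16), (5, 12, 30, a, 29, 2, 23), (5, 12, 30, a, 9, 17, 16), (5, 12, 30, a, 9, 17, 23), (9, 33, 4, t, 5, 9, 3)}
Filtering on B ≠ 33 and D ≠ 30 leaves {(17, 8, 6, a, 20, 1, 16), (17, 8, 6, a, 20, 1, 23), (17, 8, 6, a, 23, 17, 16), (17, 8, 6, a, 23, 17, 23), (18, 16, 6, n, 20, 1, 2), (18, 16, 6, n, 20, 1, 38), (18, 16, 6, n, 23, 17, 2), (18, 16, 6, n, 23, 17, 38)}.
Keep only column(s) D, G, F (4 duplicate(s) eliminated): {(6, a, 16), (6, a, 23), (6, n, 2), (6, n, 38)}

{(6, a, 16), (6, a, 23), (6, n, 2), (6, n, 38)}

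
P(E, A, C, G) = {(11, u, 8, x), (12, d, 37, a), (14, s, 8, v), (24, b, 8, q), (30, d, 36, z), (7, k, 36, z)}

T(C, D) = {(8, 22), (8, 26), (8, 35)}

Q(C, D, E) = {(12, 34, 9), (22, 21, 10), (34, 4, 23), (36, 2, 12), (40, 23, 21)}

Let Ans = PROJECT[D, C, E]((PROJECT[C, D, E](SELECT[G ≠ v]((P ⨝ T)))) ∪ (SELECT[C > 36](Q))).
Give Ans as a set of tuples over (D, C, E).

P ⋈ T (natural join on C): {(11, u, 8, x, 22), (11, u, 8, x, 26), (11, u, 8, x, 35), (14, s, 8, v, 22), (14, s, 8, v, 26), (14, s, 8, v, 35), (24, b, 8, q, 22), (24, b, 8, q, 26), (24, b, 8, q, 35)}
Apply σ_{G ≠ v}; surviving tuples: {(11, u, 8, x, 22), (11, u, 8, x, 26), (11, u, 8, x, 35), (24, b, 8, q, 22), (24, b, 8, q, 26), (24, b, 8, q, 35)}
π_{C, D, E} gives {(8, 22, 11), (8, 22, 24), (8, 26, 11), (8, 26, 24), (8, 35, 11), (8, 35, 24)}.
Apply σ_{C > 36}; surviving tuples: {(40, 23, 21)}
Union: {(8, 22, 11), (8, 22, 24), (8, 26, 11), (8, 26, 24), (8, 35, 11), (8, 35, 24)} with {(40, 23, 21)} → {(40, 23, 21), (8, 22, 11), (8, 22, 24), (8, 26, 11), (8, 26, 24), (8, 35, 11), (8, 35, 24)}
π_{D, C, E} gives {(22, 8, 11), (22, 8, 24), (23, 40, 21), (26, 8, 11), (26, 8, 24), (35, 8, 11), (35, 8, 24)}.

{(22, 8, 11), (22, 8, 24), (23, 40, 21), (26, 8, 11), (26, 8, 24), (35, 8, 11), (35, 8, 24)}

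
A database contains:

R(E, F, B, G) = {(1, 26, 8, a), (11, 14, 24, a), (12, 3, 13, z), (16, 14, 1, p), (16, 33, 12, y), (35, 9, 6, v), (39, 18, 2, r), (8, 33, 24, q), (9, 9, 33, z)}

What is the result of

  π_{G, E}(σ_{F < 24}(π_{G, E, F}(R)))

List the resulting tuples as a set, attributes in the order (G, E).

π[G, E, F]: project onto (G, E, F) → {(a, 1, 26), (a, 11, 14), (p, 16, 14), (q, 8, 33), (r, 39, 18), (v, 35, 9), (y, 16, 33), (z, 12, 3), (z, 9, 9)}
Selection F < 24: {(a, 11, 14), (p, 16, 14), (r, 39, 18), (v, 35, 9), (z, 12, 3), (z, 9, 9)}
π[G, E]: project onto (G, E) → {(a, 11), (p, 16), (r, 39), (v, 35), (z, 12), (z, 9)}

{(a, 11), (p, 16), (r, 39), (v, 35), (z, 12), (z, 9)}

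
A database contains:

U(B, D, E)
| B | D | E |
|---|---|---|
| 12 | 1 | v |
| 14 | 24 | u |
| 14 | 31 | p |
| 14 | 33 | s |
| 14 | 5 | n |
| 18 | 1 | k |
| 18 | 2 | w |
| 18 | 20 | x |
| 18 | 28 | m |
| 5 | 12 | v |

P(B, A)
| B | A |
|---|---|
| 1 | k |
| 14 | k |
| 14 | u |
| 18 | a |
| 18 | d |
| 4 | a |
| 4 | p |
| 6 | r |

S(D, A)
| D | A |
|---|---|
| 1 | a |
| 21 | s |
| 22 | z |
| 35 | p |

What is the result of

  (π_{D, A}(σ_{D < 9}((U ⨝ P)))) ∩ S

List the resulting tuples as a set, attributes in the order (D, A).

U ⋈ P (natural join on B): {(14, 24, u, k), (14, 24, u, u), (14, 31, p, k), (14, 31, p, u), (14, 33, s, k), (14, 33, s, u), (14, 5, n, k), (14, 5, n, u), (18, 1, k, a), (18, 1, k, d), (18, 2, w, a), (18, 2, w, d), (18, 20, x, a), (18, 20, x, d), (18, 28, m, a), (18, 28, m, d)}
Apply σ_{D < 9}; surviving tuples: {(14, 5, n, k), (14, 5, n, u), (18, 1, k, a), (18, 1, k, d), (18, 2, w, a), (18, 2, w, d)}
π[D, A]: project onto (D, A) → {(1, a), (1, d), (2, a), (2, d), (5, k), (5, u)}
Set intersection of the two operands is {(1, a)}.

{(1, a)}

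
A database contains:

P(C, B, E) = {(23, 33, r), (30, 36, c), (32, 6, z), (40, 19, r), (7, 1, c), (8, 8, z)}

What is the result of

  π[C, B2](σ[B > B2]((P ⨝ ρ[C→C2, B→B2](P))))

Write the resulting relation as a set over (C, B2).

ρ[C→C2, B→B2]: schema becomes (C2, B2, E); tuples unchanged.
P ⋈ ρ[C→C2, B→B2](P) (natural join on E): {(23, 33, r, 23, 33), (23, 33, r, 40, 19), (30, 36, c, 30, 36), (30, 36, c, 7, 1), (32, 6, z, 32, 6), (32, 6, z, 8, 8), (40, 19, r, 23, 33), (40, 19, r, 40, 19), (7, 1, c, 30, 36), (7, 1, c, 7, 1), (8, 8, z, 32, 6), (8, 8, z, 8, 8)}
σ[B > B2]: keep tuples satisfying B > B2 → {(23, 33, r, 40, 19), (30, 36, c, 7, 1), (8, 8, z, 32, 6)}
Projecting to C, B2: {(23, 19), (30, 1), (8, 6)}

{(23, 19), (30, 1), (8, 6)}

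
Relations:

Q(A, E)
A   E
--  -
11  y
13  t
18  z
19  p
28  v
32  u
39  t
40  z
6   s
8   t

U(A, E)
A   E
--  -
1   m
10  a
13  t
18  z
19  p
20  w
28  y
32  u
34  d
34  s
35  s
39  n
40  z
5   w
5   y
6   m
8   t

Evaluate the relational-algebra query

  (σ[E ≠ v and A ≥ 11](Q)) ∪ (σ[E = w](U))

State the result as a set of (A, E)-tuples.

σ[E ≠ v and A ≥ 11]: keep tuples satisfying E ≠ v and A ≥ 11 → {(11, y), (13, t), (18, z), (19, p), (32, u), (39, t), (40, z)}
σ[E = w]: keep tuples satisfying E = w → {(20, w), (5, w)}
Union: {(11, y), (13, t), (18, z), (19, p), (32, u), (39, t), (40, z)} with {(20, w), (5, w)} → {(11, y), (13, t), (18, z), (19, p), (20, w), (32, u), (39, t), (40, z), (5, w)}

{(11, y), (13, t), (18, z), (19, p), (20, w), (32, u), (39, t), (40, z), (5, w)}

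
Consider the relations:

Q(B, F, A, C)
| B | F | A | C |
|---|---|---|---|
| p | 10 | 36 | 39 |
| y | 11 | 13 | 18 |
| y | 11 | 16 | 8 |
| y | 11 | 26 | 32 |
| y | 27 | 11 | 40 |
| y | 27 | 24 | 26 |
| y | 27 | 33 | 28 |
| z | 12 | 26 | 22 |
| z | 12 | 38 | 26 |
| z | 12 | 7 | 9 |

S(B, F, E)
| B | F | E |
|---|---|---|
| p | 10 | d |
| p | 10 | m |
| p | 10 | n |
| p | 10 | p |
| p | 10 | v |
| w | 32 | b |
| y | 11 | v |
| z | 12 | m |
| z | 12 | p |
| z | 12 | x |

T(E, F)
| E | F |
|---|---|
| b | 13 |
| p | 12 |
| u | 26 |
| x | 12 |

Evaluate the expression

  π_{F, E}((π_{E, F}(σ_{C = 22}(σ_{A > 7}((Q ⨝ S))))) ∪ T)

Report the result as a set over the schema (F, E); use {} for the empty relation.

{(12, m), (12, p), (12, x), (13, b), (26, u)}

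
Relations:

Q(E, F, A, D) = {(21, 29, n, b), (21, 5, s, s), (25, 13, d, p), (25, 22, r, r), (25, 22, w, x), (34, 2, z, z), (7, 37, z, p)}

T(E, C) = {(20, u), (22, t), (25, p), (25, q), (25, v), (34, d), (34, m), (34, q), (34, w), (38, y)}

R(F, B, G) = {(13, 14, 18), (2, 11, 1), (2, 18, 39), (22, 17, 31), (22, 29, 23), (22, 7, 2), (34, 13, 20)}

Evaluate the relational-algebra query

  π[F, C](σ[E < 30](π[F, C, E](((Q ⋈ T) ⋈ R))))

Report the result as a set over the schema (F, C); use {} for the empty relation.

{(13, p), (13, q), (13, v), (22, p), (22, q), (22, v)}

Joining Q and T on E yields {(25, 13, d, p, p), (25, 13, d, p, q), (25, 13, d, p, v), (25, 22, r, r, p), (25, 22, r, r, q), (25, 22, r, r, v), (25, 22, w, x, p), (25, 22, w, x, q), (25, 22, w, x, v), (34, 2, z, z, d), (34, 2, z, z, m), (34, 2, z, z, q), (34, 2, z, z, w)}.
Joining (Q ⋈ T) and R on F yields {(25, 13, d, p, p, 14, 18), (25, 13, d, p, q, 14, 18), (25, 13, d, p, v, 14, 18), (25, 22, r, r, p, 17, 31), (25, 22, r, r, p, 29, 23), (25, 22, r, r, p, 7, 2), (25, 22, r, r, q, 17, 31), (25, 22, r, r, q, 29, 23), (25, 22, r, r, q, 7, 2), (25, 22, r, r, v, 17, 31), (25, 22, r, r, v, 29, 23), (25, 22, r, r, v, 7, 2), (25, 22, w, x, p, 17, 31), (25, 22, w, x, p, 29, 23), (25, 22, w, x, p, 7, 2), (25, 22, w, x, q, 17, 31), (25, 22, w, x, q, 29, 23), (25, 22, w, x, q, 7, 2), (25, 22, w, x, v, 17, 31), (25, 22, w, x, v, 29, 23), (25, 22, w, x, v, 7, 2), (34, 2, z, z, d, 11, 1), (34, 2, z, z, d, 18, 39), (34, 2, z, z, m, 11, 1), (34, 2, z, z, m, 18, 39), (34, 2, z, z, q, 11, 1), (34, 2, z, z, q, 18, 39), (34, 2, z, z, w, 11, 1), (34, 2, z, z, w, 18, 39)}.
π[F, C, E]: project onto (F, C, E) (19 duplicate(s) eliminated) → {(13, p, 25), (13, q, 25), (13, v, 25), (2, d, 34), (2, m, 34), (2, q, 34), (2, w, 34), (22, p, 25), (22, q, 25), (22, v, 25)}
Selection E < 30: {(13, p, 25), (13, q, 25), (13, v, 25), (22, p, 25), (22, q, 25), (22, v, 25)}
π[F, C]: project onto (F, C) → {(13, p), (13, q), (13, v), (22, p), (22, q), (22, v)}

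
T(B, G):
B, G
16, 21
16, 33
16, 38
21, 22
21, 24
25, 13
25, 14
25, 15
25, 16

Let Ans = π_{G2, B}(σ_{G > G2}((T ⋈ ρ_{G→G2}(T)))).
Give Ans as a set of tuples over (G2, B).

ρ[G→G2]: schema becomes (B, G2); tuples unchanged.
T ⋈ ρ_{G→G2}(T) (natural join on B): {(16, 21, 21), (16, 21, 33), (16, 21, 38), (16, 33, 21), (16, 33, 33), (16, 33, 38), (16, 38, 21), (16, 38, 33), (16, 38, 38), (21, 22, 22), (21, 22, 24), (21, 24, 22), (21, 24, 24), (25, 13, 13), (25, 13, 14), (25, 13, 15), (25, 13, 16), (25, 14, 13), (25, 14, 14), (25, 14, 15), (25, 14, 16), (25, 15, 13), (25, 15, 14), (25, 15, 15), (25, 15, 16), (25, 16, 13), (25, 16, 14), (25, 16, 15), (25, 16, 16)}
Apply σ_{G > G2}; surviving tuples: {(16, 33, 21), (16, 38, 21), (16, 38, 33), (21, 24, 22), (25, 14, 13), (25, 15, 13), (25, 15, 14), (25, 16, 13), (25, 16, 14), (25, 16, 15)}
π[G2, B]: project onto (G2, B) (4 duplicate(s) eliminated) → {(13, 25), (14, 25), (15, 25), (21, 16), (22, 21), (33, 16)}

{(13, 25), (14, 25), (15, 25), (21, 16), (22, 21), (33, 16)}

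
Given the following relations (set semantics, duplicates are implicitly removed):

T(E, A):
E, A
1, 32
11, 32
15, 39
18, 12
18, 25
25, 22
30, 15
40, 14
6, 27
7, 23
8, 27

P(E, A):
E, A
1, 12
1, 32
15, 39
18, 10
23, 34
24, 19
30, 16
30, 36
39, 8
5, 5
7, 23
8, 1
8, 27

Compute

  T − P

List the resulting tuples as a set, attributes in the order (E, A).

{(11, 32), (18, 12), (18, 25), (25, 22), (30, 15), (40, 14), (6, 27)}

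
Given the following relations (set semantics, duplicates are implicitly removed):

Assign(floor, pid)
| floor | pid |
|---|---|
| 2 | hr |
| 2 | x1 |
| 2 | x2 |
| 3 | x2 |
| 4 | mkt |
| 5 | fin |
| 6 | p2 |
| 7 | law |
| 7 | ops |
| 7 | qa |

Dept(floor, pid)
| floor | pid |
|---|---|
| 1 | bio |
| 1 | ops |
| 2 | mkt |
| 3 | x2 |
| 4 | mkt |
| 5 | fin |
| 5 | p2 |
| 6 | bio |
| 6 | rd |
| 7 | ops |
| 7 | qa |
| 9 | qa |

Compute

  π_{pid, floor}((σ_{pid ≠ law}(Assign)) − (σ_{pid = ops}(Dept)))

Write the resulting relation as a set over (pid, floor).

{(fin, 5), (hr, 2), (mkt, 4), (p2, 6), (qa, 7), (x1, 2), (x2, 2), (x2, 3)}

Filtering on pid ≠ law leaves {(2, hr), (2, x1), (2, x2), (3, x2), (4, mkt), (5, fin), (6, p2), (7, ops), (7, qa)}.
Filtering on pid = ops leaves {(1, ops), (7, ops)}.
Set difference of the two operands is {(2, hr), (2, x1), (2, x2), (3, x2), (4, mkt), (5, fin), (6, p2), (7, qa)}.
π_{pid, floor} gives {(fin, 5), (hr, 2), (mkt, 4), (p2, 6), (qa, 7), (x1, 2), (x2, 2), (x2, 3)}.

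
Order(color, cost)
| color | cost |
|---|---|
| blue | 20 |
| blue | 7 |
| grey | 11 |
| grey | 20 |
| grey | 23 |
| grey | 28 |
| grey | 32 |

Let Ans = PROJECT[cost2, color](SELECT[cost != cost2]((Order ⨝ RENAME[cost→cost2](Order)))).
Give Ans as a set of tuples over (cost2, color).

{(11, grey), (20, blue), (20, grey), (23, grey), (28, grey), (32, grey), (7, blue)}

ρ[cost→cost2]: schema becomes (color, cost2); tuples unchanged.
Natural join on color: {(blue, 20, 20), (blue, 20, 7), (blue, 7, 20), (blue, 7, 7), (grey, 11, 11), (grey, 11, 20), (grey, 11, 23), (grey, 11, 28), (grey, 11, 32), (grey, 20, 11), (grey, 20, 20), (grey, 20, 23), (grey, 20, 28), (grey, 20, 32), (grey, 23, 11), (grey, 23, 20), (grey, 23, 23), (grey, 23, 28), (grey, 23, 32), (grey, 28, 11), (grey, 28, 20), (grey, 28, 23), (grey, 28, 28), (grey, 28, 32), (grey, 32, 11), (grey, 32, 20), (grey, 32, 23), (grey, 32, 28), (grey, 32, 32)}
σ[cost != cost2]: keep tuples satisfying cost != cost2 → {(blue, 20, 7), (blue, 7, 20), (grey, 11, 20), (grey, 11, 23), (grey, 11, 28), (grey, 11, 32), (grey, 20, 11), (grey, 20, 23), (grey, 20, 28), (grey, 20, 32), (grey, 23, 11), (grey, 23, 20), (grey, 23, 28), (grey, 23, 32), (grey, 28, 11), (grey, 28, 20), (grey, 28, 23), (grey, 28, 32), (grey, 32, 11), (grey, 32, 20), (grey, 32, 23), (grey, 32, 28)}
Keep only column(s) cost2, color (15 duplicate(s) eliminated): {(11, grey), (20, blue), (20, grey), (23, grey), (28, grey), (32, grey), (7, blue)}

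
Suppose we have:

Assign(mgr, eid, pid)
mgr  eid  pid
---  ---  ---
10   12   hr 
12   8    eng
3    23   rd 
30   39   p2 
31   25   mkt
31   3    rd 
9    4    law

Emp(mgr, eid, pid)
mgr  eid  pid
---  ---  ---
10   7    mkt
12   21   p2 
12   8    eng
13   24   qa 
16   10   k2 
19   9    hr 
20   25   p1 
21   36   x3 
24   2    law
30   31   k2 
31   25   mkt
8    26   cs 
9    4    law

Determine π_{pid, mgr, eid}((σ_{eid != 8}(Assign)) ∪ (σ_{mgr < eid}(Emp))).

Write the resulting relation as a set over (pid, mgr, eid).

{(cs, 8, 26), (hr, 10, 12), (k2, 30, 31), (law, 9, 4), (mkt, 31, 25), (p1, 20, 25), (p2, 12, 21), (p2, 30, 39), (qa, 13, 24), (rd, 3, 23), (rd, 31, 3), (x3, 21, 36)}

Filtering on eid != 8 leaves {(10, 12, hr), (3, 23, rd), (30, 39, p2), (31, 25, mkt), (31, 3, rd), (9, 4, law)}.
Filtering on mgr < eid leaves {(12, 21, p2), (13, 24, qa), (20, 25, p1), (21, 36, x3), (30, 31, k2), (8, 26, cs)}.
Taking the union: {(10, 12, hr), (12, 21, p2), (13, 24, qa), (20, 25, p1), (21, 36, x3), (3, 23, rd), (30, 31, k2), (30, 39, p2), (31, 25, mkt), (31, 3, rd), (8, 26, cs), (9, 4, law)}
Keep only column(s) pid, mgr, eid: {(cs, 8, 26), (hr, 10, 12), (k2, 30, 31), (law, 9, 4), (mkt, 31, 25), (p1, 20, 25), (p2, 12, 21), (p2, 30, 39), (qa, 13, 24), (rd, 3, 23), (rd, 31, 3), (x3, 21, 36)}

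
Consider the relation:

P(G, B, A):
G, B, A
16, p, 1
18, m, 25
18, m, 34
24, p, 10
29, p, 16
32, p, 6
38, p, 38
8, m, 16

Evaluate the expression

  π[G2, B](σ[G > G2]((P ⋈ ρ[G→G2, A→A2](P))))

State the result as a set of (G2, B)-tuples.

{(16, p), (24, p), (29, p), (32, p), (8, m)}

ρ[G→G2, A→A2]: schema becomes (G2, B, A2); tuples unchanged.
P ⋈ ρ[G→G2, A→A2](P) (natural join on B): {(16, p, 1, 16, 1), (16, p, 1, 24, 10), (16, p, 1, 29, 16), (16, p, 1, 32, 6), (16, p, 1, 38, 38), (18, m, 25, 18, 25), (18, m, 25, 18, 34), (18, m, 25, 8, 16), (18, m, 34, 18, 25), (18, m, 34, 18, 34), (18, m, 34, 8, 16), (24, p, 10, 16, 1), (24, p, 10, 24, 10), (24, p, 10, 29, 16), (24, p, 10, 32, 6), (24, p, 10, 38, 38), (29, p, 16, 16, 1), (29, p, 16, 24, 10), (29, p, 16, 29, 16), (29, p, 16, 32, 6), (29, p, 16, 38, 38), (32, p, 6, 16, 1), (32, p, 6, 24, 10), (32, p, 6, 29, 16), (32, p, 6, 32, 6), (32, p, 6, 38, 38), (38, p, 38, 16, 1), (38, p, 38, 24, 10), (38, p, 38, 29, 16), (38, p, 38, 32, 6), (38, p, 38, 38, 38), (8, m, 16, 18, 25), (8, m, 16, 18, 34), (8, m, 16, 8, 16)}
Filtering on G > G2 leaves {(18, m, 25, 8, 16), (18, m, 34, 8, 16), (24, p, 10, 16, 1), (29, p, 16, 16, 1), (29, p, 16, 24, 10), (32, p, 6, 16, 1), (32, p, 6, 24, 10), (32, p, 6, 29, 16), (38, p, 38, 16, 1), (38, p, 38, 24, 10), (38, p, 38, 29, 16), (38, p, 38, 32, 6)}.
π[G2, B]: project onto (G2, B) (7 duplicate(s) eliminated) → {(16, p), (24, p), (29, p), (32, p), (8, m)}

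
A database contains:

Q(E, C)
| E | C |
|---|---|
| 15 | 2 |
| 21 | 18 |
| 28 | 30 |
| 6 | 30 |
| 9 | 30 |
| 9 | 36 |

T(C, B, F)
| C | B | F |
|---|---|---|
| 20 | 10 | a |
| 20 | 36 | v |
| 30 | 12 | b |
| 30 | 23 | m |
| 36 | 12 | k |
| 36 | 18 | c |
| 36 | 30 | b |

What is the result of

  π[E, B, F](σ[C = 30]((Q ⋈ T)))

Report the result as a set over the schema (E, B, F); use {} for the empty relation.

Natural join on C: {(28, 30, 12, b), (28, 30, 23, m), (6, 30, 12, b), (6, 30, 23, m), (9, 30, 12, b), (9, 30, 23, m), (9, 36, 12, k), (9, 36, 18, c), (9, 36, 30, b)}
Selection C = 30: {(28, 30, 12, b), (28, 30, 23, m), (6, 30, 12, b), (6, 30, 23, m), (9, 30, 12, b), (9, 30, 23, m)}
π_{E, B, F} gives {(28, 12, b), (28, 23, m), (6, 12, b), (6, 23, m), (9, 12, b), (9, 23, m)}.

{(28, 12, b), (28, 23, m), (6, 12, b), (6, 23, m), (9, 12, b), (9, 23, m)}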